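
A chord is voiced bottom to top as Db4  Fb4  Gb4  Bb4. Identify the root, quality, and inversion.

The pitch classes Db, Fb, Gb, Bb arrange in thirds as Gb–Bb–Db–Fb: a Gb dominant seventh chord.
With the fifth (Db) in the bass, the chord is in second inversion (figured bass 4/3).

Gb dominant seventh, second inversion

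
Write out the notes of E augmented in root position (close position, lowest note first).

E augmented is E–G#–B#. Root position puts the root (E) in the bass, with the remaining tones above: E, G#, B#.

E, G#, B#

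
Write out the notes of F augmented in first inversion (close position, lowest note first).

A, C#, F

The chord tones are F–A–C#. With the third (A) lowest for first inversion: A, C#, F.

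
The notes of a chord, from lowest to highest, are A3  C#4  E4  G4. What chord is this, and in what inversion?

The distinct note names are A, C#, E, G. Stacked in thirds they read A–C#–E–G, which is a dominant seventh chord on A.
With the root (A) in the bass, the chord is in root position (figured bass 7).

A dominant seventh, root position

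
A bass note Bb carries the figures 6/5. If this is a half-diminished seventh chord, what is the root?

G

The figures 6/5 mean the third of the chord is in the bass. If Bb is the third of a half-diminished seventh chord, the root is G (chord tones G–Bb–Db–F).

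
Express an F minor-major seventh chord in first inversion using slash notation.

First inversion of F minor-major seventh has the third (Ab) in the bass. As a slash chord: Fm(maj7)/Ab.

Fm(maj7)/Ab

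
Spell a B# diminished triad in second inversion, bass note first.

F#, B#, D#

B# diminished is B#–D#–F#. Second inversion puts the fifth (F#) in the bass, with the remaining tones above: F#, B#, D#.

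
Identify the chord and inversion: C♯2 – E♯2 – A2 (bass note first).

A augmented, first inversion

Reducing to letter names: C#, E#, A. These stack in thirds as A–C#–E# — an A augmented triad.
With the third (C#) in the bass, the chord is in first inversion (figured bass 6).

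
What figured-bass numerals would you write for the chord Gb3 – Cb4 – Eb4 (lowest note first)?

6/4

The notes Gb, Cb, Eb stack in thirds as Cb–Eb–Gb — a Cb major triad. The bass Gb is the fifth, so this is second inversion: figured 6/4.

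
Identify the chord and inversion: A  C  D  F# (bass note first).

Reducing to letter names: A, C, D, F#. These stack in thirds as D–F#–A–C — a D dominant seventh chord.
The lowest note is A, the fifth of the chord, so this is second inversion (figured bass 4/3).

D dominant seventh, second inversion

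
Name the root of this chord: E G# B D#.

E

Reordering E, G#, B, D# into stacked thirds gives E–G#–B–D#; the bottom of that stack, E, is the root.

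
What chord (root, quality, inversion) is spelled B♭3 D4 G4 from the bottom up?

G minor, first inversion

The distinct note names are Bb, D, G. Stacked in thirds they read G–Bb–D, which is a minor triad on G.
Bb is the third of G minor; third in the bass means first inversion (figured bass 6).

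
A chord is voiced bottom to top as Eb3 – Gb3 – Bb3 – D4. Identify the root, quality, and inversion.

Eb minor-major seventh, root position

Reducing to letter names: Eb, Gb, Bb, D. These stack in thirds as Eb–Gb–Bb–D — an Eb minor-major seventh chord.
With the root (Eb) in the bass, the chord is in root position (figured bass 7).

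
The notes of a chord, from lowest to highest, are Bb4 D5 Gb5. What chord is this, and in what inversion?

The distinct note names are Bb, D, Gb. Stacked in thirds they read Gb–Bb–D, which is an augmented triad on Gb.
Bb is the third of Gb augmented; third in the bass means first inversion (figured bass 6).

Gb augmented, first inversion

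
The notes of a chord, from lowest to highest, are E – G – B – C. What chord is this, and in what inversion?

C major seventh, first inversion

The pitch classes E, G, B, C arrange in thirds as C–E–G–B: a C major seventh chord.
With the third (E) in the bass, the chord is in first inversion (figured bass 6/5).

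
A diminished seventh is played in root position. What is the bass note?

The root of A diminished seventh (A–C–Eb–Gb) is A; that is the bass in root position.

A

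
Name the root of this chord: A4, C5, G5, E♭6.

A

The distinct letter names are A, C, G, Eb. Arranged as a stack of thirds they read A–C–Eb–G, so A is the root (an A half-diminished seventh chord).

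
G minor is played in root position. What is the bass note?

G

The root of G minor (G–Bb–D) is G; that is the bass in root position.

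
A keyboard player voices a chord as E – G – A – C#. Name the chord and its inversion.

The pitch classes E, G, A, C# arrange in thirds as A–C#–E–G: an A dominant seventh chord.
E is the fifth of A dominant seventh; fifth in the bass means second inversion (figured bass 4/3).

A dominant seventh, second inversion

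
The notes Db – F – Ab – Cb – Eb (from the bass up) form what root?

Db

Reordering Db, F, Ab, Cb, Eb into stacked thirds gives Db–F–Ab–Cb–Eb; the bottom of that stack, Db, is the root.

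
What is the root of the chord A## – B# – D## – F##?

B#

Reordering A##, B#, D##, F## into stacked thirds gives B#–D##–F##–A##; the bottom of that stack, B#, is the root.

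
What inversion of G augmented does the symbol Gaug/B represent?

Gaug/B means G augmented with B in the bass. B is the third of G augmented (G–B–D#), so this is first inversion.

first inversion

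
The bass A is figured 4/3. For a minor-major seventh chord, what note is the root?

D

The figures 4/3 mean the fifth of the chord is in the bass. If A is the fifth of a minor-major seventh chord, the root is D (chord tones D–F–A–C#).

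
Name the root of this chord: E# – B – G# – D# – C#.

The distinct letter names are E#, B, G#, D#, C#. Arranged as a stack of thirds they read C#–E#–G#–B–D#, so C# is the root (a C# dominant ninth chord).

C#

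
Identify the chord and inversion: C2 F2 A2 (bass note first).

F major, second inversion

Reducing to letter names: C, F, A. These stack in thirds as F–A–C — an F major triad.
C is the fifth of F major; fifth in the bass means second inversion (figured bass 6/4).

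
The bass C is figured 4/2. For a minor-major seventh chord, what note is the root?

Db

The figures 4/2 mean the seventh of the chord is in the bass. If C is the seventh of a minor-major seventh chord, the root is Db (chord tones Db–Fb–Ab–C).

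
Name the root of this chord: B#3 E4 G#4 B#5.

Reordering B#, E, G# into stacked thirds gives E–G#–B#; the bottom of that stack, E, is the root.

E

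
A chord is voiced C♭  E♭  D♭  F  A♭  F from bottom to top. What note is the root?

Cb, Eb, Db, F, Ab are the tones of a Db dominant ninth chord (Db–F–Ab–Cb–Eb), making Db the root.

Db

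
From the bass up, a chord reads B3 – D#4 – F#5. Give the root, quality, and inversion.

B major, root position

The pitch classes B, D#, F# arrange in thirds as B–D#–F#: a B major triad.
B is the root of B major; root in the bass means root position (figured bass 5/3).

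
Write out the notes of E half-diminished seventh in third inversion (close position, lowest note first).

D, E, G, Bb

Spelling E half-diminished seventh: E–G–Bb–D. In third inversion the seventh is bass, giving D, E, G, Bb from the bottom.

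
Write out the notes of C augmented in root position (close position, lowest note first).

C, E, G#

Spelling C augmented: C–E–G#. In root position the root is bass, giving C, E, G# from the bottom.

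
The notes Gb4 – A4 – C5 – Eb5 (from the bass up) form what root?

Gb, A, C, Eb are the tones of an A diminished seventh chord (A–C–Eb–Gb), making A the root.

A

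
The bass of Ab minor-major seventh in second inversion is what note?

Ab minor-major seventh is Ab–Cb–Eb–G. Second inversion places the fifth in the bass: Eb.

Eb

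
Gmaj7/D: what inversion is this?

Gmaj7/D means G major seventh with D in the bass. D is the fifth of G major seventh (G–B–D–F#), so this is second inversion.

second inversion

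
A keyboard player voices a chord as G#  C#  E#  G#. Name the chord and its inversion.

C# major, second inversion

The pitch classes G#, C#, E# arrange in thirds as C#–E#–G#: a C# major triad.
G# is the fifth of C# major; fifth in the bass means second inversion (figured bass 6/4).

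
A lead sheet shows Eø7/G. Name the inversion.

first inversion

Eø7/G means E half-diminished seventh with G in the bass. G is the third of E half-diminished seventh (E–G–Bb–D), so this is first inversion.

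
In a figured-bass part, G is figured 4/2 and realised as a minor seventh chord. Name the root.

A

The figures 4/2 mean the seventh of the chord is in the bass. If G is the seventh of a minor seventh chord, the root is A (chord tones A–C–E–G).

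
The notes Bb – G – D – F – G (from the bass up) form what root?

The distinct letter names are Bb, G, D, F. Arranged as a stack of thirds they read G–Bb–D–F, so G is the root (a G minor seventh chord).

G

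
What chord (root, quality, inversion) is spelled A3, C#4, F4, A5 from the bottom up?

F augmented, first inversion

Reducing to letter names: A, C#, F. These stack in thirds as F–A–C# — an F augmented triad.
The lowest note is A, the third of the chord, so this is first inversion (figured bass 6).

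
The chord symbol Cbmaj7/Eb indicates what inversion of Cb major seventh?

Cbmaj7/Eb means Cb major seventh with Eb in the bass. Eb is the third of Cb major seventh (Cb–Eb–Gb–Bb), so this is first inversion.

first inversion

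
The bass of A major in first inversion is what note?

The third of A major (A–C#–E) is C#; that is the bass in first inversion.

C#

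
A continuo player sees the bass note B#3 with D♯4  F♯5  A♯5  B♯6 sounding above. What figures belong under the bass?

7

The notes B#, D#, F#, A# stack in thirds as B#–D#–F#–A# — a B# half-diminished seventh chord. The bass B# is the root, so this is root position: figured 7.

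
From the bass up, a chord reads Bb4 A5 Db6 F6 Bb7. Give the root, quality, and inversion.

Bb minor-major seventh, root position

The pitch classes Bb, A, Db, F arrange in thirds as Bb–Db–F–A: a Bb minor-major seventh chord.
Bb is the root of Bb minor-major seventh; root in the bass means root position (figured bass 7).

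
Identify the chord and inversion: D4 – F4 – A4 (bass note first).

D minor, root position

The pitch classes D, F, A arrange in thirds as D–F–A: a D minor triad.
D is the root of D minor; root in the bass means root position (figured bass 5/3).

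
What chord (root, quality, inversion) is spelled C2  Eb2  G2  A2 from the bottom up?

A half-diminished seventh, first inversion

The distinct note names are C, Eb, G, A. Stacked in thirds they read A–C–Eb–G, which is a half-diminished seventh chord on A.
With the third (C) in the bass, the chord is in first inversion (figured bass 6/5).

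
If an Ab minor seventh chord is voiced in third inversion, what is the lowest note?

Gb

Ab minor seventh is Ab–Cb–Eb–Gb. Third inversion places the seventh in the bass: Gb.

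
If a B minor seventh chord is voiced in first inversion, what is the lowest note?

D

The third of B minor seventh (B–D–F#–A) is D; that is the bass in first inversion.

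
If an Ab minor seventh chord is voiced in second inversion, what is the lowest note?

Eb

Ab minor seventh is Ab–Cb–Eb–Gb. Second inversion places the fifth in the bass: Eb.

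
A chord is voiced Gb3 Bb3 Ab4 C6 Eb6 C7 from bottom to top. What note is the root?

Reordering Gb, Bb, Ab, C, Eb into stacked thirds gives Ab–C–Eb–Gb–Bb; the bottom of that stack, Ab, is the root.

Ab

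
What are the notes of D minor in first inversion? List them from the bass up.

Spelling D minor: D–F–A. In first inversion the third is bass, giving F, A, D from the bottom.

F, A, D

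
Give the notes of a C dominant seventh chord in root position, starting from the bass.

C, E, G, Bb

C dominant seventh is C–E–G–Bb. Root position puts the root (C) in the bass, with the remaining tones above: C, E, G, Bb.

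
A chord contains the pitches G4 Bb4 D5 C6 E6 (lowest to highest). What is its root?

G, Bb, D, C, E are the tones of a C dominant ninth chord (C–E–G–Bb–D), making C the root.

C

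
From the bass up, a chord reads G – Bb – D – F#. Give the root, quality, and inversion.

G minor-major seventh, root position

The distinct note names are G, Bb, D, F#. Stacked in thirds they read G–Bb–D–F#, which is a minor-major seventh chord on G.
The lowest note is G, the root of the chord, so this is root position (figured bass 7).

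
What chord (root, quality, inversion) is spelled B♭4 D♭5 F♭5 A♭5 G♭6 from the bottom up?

The pitch classes Bb, Db, Fb, Ab, Gb arrange in thirds as Gb–Bb–Db–Fb–Ab: a Gb dominant ninth chord.
With the third (Bb) in the bass, the chord is in first inversion.

Gb dominant ninth, first inversion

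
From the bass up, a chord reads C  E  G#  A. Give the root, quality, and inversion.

The distinct note names are C, E, G#, A. Stacked in thirds they read A–C–E–G#, which is a minor-major seventh chord on A.
With the third (C) in the bass, the chord is in first inversion (figured bass 6/5).

A minor-major seventh, first inversion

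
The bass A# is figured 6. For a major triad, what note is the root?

The figures 6 mean the third of the chord is in the bass. If A# is the third of a major triad, the root is F# (chord tones F#–A#–C#).

F#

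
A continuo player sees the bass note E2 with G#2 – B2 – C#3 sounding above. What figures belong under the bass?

6/5

The notes E, G#, B, C# stack in thirds as C#–E–G#–B — a C# minor seventh chord. The bass E is the third, so this is first inversion: figured 6/5.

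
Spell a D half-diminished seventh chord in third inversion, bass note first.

The chord tones are D–F–Ab–C. With the seventh (C) lowest for third inversion: C, D, F, Ab.

C, D, F, Ab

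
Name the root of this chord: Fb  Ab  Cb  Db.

The distinct letter names are Fb, Ab, Cb, Db. Arranged as a stack of thirds they read Db–Fb–Ab–Cb, so Db is the root (a Db minor seventh chord).

Db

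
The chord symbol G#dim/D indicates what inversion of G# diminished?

second inversion

G#dim/D means G# diminished with D in the bass. D is the fifth of G# diminished (G#–B–D), so this is second inversion.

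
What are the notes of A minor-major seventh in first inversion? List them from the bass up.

Spelling A minor-major seventh: A–C–E–G#. In first inversion the third is bass, giving C, E, G#, A from the bottom.

C, E, G#, A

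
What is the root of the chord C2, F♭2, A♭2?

Fb

Reordering C, Fb, Ab into stacked thirds gives Fb–Ab–C; the bottom of that stack, Fb, is the root.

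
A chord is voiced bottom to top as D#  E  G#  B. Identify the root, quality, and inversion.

The pitch classes D#, E, G#, B arrange in thirds as E–G#–B–D#: an E major seventh chord.
With the seventh (D#) in the bass, the chord is in third inversion (figured bass 4/2).

E major seventh, third inversion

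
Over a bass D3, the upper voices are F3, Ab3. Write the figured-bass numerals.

5/3

The notes D, F, Ab stack in thirds as D–F–Ab — a D diminished triad. The bass D is the root, so this is root position: figured 5/3.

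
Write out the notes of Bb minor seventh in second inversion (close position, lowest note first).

The chord tones are Bb–Db–F–Ab. With the fifth (F) lowest for second inversion: F, Ab, Bb, Db.

F, Ab, Bb, Db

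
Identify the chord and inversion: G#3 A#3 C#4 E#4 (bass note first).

A# minor seventh, third inversion

Reducing to letter names: G#, A#, C#, E#. These stack in thirds as A#–C#–E#–G# — an A# minor seventh chord.
The lowest note is G#, the seventh of the chord, so this is third inversion (figured bass 4/2).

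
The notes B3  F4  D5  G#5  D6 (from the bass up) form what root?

B, F, D, G# are the tones of a G# diminished seventh chord (G#–B–D–F), making G# the root.

G#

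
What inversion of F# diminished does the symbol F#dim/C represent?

F#dim/C means F# diminished with C in the bass. C is the fifth of F# diminished (F#–A–C), so this is second inversion.

second inversion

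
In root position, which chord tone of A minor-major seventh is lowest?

A

In root position the root is lowest. For A minor-major seventh (A–C–E–G#) that is A.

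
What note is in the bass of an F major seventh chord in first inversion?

The third of F major seventh (F–A–C–E) is A; that is the bass in first inversion.

A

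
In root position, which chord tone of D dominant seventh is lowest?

D

The root of D dominant seventh (D–F#–A–C) is D; that is the bass in root position.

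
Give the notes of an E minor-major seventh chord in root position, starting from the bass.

The chord tones are E–G–B–D#. With the root (E) lowest for root position: E, G, B, D#.

E, G, B, D#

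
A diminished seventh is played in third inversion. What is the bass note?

A diminished seventh is A–C–Eb–Gb. Third inversion places the seventh in the bass: Gb.

Gb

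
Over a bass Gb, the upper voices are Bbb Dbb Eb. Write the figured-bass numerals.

6/5

The notes Gb, Bbb, Dbb, Eb stack in thirds as Eb–Gb–Bbb–Dbb — an Eb diminished seventh chord. The bass Gb is the third, so this is first inversion: figured 6/5.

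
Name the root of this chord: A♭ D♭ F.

Reordering Ab, Db, F into stacked thirds gives Db–F–Ab; the bottom of that stack, Db, is the root.

Db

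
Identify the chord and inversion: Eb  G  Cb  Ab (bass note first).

Ab minor-major seventh, second inversion

The pitch classes Eb, G, Cb, Ab arrange in thirds as Ab–Cb–Eb–G: an Ab minor-major seventh chord.
Eb is the fifth of Ab minor-major seventh; fifth in the bass means second inversion (figured bass 4/3).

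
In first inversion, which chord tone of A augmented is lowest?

C#

A augmented is A–C#–E#. First inversion places the third in the bass: C#.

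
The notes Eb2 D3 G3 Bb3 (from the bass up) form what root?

Eb, D, G, Bb are the tones of an Eb major seventh chord (Eb–G–Bb–D), making Eb the root.

Eb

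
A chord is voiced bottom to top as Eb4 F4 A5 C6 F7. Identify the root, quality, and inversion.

The distinct note names are Eb, F, A, C. Stacked in thirds they read F–A–C–Eb, which is a dominant seventh chord on F.
With the seventh (Eb) in the bass, the chord is in third inversion (figured bass 4/2).

F dominant seventh, third inversion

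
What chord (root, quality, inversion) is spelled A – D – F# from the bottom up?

The pitch classes A, D, F# arrange in thirds as D–F#–A: a D major triad.
A is the fifth of D major; fifth in the bass means second inversion (figured bass 6/4).

D major, second inversion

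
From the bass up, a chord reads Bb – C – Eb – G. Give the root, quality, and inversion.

C minor seventh, third inversion

The pitch classes Bb, C, Eb, G arrange in thirds as C–Eb–G–Bb: a C minor seventh chord.
With the seventh (Bb) in the bass, the chord is in third inversion (figured bass 4/2).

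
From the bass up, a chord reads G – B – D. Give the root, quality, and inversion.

The pitch classes G, B, D arrange in thirds as G–B–D: a G major triad.
The lowest note is G, the root of the chord, so this is root position (figured bass 5/3).

G major, root position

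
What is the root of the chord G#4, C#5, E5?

C#

G#, C#, E are the tones of a C# minor triad (C#–E–G#), making C# the root.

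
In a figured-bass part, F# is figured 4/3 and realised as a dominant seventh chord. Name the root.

B

The figures 4/3 mean the fifth of the chord is in the bass. If F# is the fifth of a dominant seventh chord, the root is B (chord tones B–D#–F#–A).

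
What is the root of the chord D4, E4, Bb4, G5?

Reordering D, E, Bb, G into stacked thirds gives E–G–Bb–D; the bottom of that stack, E, is the root.

E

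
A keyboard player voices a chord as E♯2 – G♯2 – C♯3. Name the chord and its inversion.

C# major, first inversion

Reducing to letter names: E#, G#, C#. These stack in thirds as C#–E#–G# — a C# major triad.
With the third (E#) in the bass, the chord is in first inversion (figured bass 6).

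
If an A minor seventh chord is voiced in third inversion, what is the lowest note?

G

In third inversion the seventh is lowest. For A minor seventh (A–C–E–G) that is G.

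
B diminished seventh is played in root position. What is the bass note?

B

The root of B diminished seventh (B–D–F–Ab) is B; that is the bass in root position.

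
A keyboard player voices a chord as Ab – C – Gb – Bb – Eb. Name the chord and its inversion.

Ab dominant ninth, root position

Reducing to letter names: Ab, C, Gb, Bb, Eb. These stack in thirds as Ab–C–Eb–Gb–Bb — an Ab dominant ninth chord.
Ab is the root of Ab dominant ninth; root in the bass means root position.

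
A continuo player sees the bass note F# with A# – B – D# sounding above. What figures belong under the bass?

The notes F#, A#, B, D# stack in thirds as B–D#–F#–A# — a B major seventh chord. The bass F# is the fifth, so this is second inversion: figured 4/3.

4/3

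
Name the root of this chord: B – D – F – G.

G

The distinct letter names are B, D, F, G. Arranged as a stack of thirds they read G–B–D–F, so G is the root (a G dominant seventh chord).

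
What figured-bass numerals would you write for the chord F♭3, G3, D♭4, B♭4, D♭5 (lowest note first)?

4/2

The notes Fb, G, Db, Bb stack in thirds as G–Bb–Db–Fb — a G diminished seventh chord. The bass Fb is the seventh, so this is third inversion: figured 4/2.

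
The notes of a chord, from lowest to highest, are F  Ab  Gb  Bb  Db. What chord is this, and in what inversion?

Gb major ninth, third inversion

Reducing to letter names: F, Ab, Gb, Bb, Db. These stack in thirds as Gb–Bb–Db–F–Ab — a Gb major ninth chord.
F is the seventh of Gb major ninth; seventh in the bass means third inversion.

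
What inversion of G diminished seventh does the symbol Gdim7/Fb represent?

third inversion

Gdim7/Fb means G diminished seventh with Fb in the bass. Fb is the seventh of G diminished seventh (G–Bb–Db–Fb), so this is third inversion.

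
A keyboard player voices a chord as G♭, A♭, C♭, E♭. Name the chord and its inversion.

Ab minor seventh, third inversion

Reducing to letter names: Gb, Ab, Cb, Eb. These stack in thirds as Ab–Cb–Eb–Gb — an Ab minor seventh chord.
The lowest note is Gb, the seventh of the chord, so this is third inversion (figured bass 4/2).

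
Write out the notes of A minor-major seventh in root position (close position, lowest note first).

A, C, E, G#

The chord tones are A–C–E–G#. With the root (A) lowest for root position: A, C, E, G#.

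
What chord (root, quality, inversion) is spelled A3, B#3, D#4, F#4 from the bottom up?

Reducing to letter names: A, B#, D#, F#. These stack in thirds as B#–D#–F#–A — a B# diminished seventh chord.
A is the seventh of B# diminished seventh; seventh in the bass means third inversion (figured bass 4/2).

B# diminished seventh, third inversion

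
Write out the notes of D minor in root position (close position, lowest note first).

D, F, A

D minor is D–F–A. Root position puts the root (D) in the bass, with the remaining tones above: D, F, A.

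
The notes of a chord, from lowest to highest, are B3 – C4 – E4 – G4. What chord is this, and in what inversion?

C major seventh, third inversion

The pitch classes B, C, E, G arrange in thirds as C–E–G–B: a C major seventh chord.
The lowest note is B, the seventh of the chord, so this is third inversion (figured bass 4/2).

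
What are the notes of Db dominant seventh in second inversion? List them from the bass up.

Ab, Cb, Db, F

The chord tones are Db–F–Ab–Cb. With the fifth (Ab) lowest for second inversion: Ab, Cb, Db, F.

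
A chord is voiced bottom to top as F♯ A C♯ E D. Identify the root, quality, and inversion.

The pitch classes F#, A, C#, E, D arrange in thirds as D–F#–A–C#–E: a D major ninth chord.
F# is the third of D major ninth; third in the bass means first inversion.

D major ninth, first inversion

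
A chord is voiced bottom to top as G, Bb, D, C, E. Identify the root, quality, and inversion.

Reducing to letter names: G, Bb, D, C, E. These stack in thirds as C–E–G–Bb–D — a C dominant ninth chord.
The lowest note is G, the fifth of the chord, so this is second inversion.

C dominant ninth, second inversion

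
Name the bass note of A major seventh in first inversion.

C#

A major seventh is A–C#–E–G#. First inversion places the third in the bass: C#.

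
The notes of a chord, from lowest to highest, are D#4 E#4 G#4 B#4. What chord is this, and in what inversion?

E# minor seventh, third inversion

The pitch classes D#, E#, G#, B# arrange in thirds as E#–G#–B#–D#: an E# minor seventh chord.
D# is the seventh of E# minor seventh; seventh in the bass means third inversion (figured bass 4/2).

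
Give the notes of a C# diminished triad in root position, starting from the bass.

The chord tones are C#–E–G. With the root (C#) lowest for root position: C#, E, G.

C#, E, G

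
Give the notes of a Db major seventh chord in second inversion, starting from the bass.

Db major seventh is Db–F–Ab–C. Second inversion puts the fifth (Ab) in the bass, with the remaining tones above: Ab, C, Db, F.

Ab, C, Db, F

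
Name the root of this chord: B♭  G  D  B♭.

G

Reordering Bb, G, D into stacked thirds gives G–Bb–D; the bottom of that stack, G, is the root.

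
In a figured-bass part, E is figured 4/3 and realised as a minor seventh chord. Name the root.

The figures 4/3 mean the fifth of the chord is in the bass. If E is the fifth of a minor seventh chord, the root is A (chord tones A–C–E–G).

A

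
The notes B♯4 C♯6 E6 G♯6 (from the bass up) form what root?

Reordering B#, C#, E, G# into stacked thirds gives C#–E–G#–B#; the bottom of that stack, C#, is the root.

C#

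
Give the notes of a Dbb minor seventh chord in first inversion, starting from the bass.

Spelling Dbb minor seventh: Dbb–Fbb–Abb–Cbb. In first inversion the third is bass, giving Fbb, Abb, Cbb, Dbb from the bottom.

Fbb, Abb, Cbb, Dbb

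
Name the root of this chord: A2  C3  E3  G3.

The distinct letter names are A, C, E, G. Arranged as a stack of thirds they read A–C–E–G, so A is the root (an A minor seventh chord).

A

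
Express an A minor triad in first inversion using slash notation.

Am/C

First inversion of A minor has the third (C) in the bass. As a slash chord: Am/C.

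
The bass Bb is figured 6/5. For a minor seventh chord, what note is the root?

G

The figures 6/5 mean the third of the chord is in the bass. If Bb is the third of a minor seventh chord, the root is G (chord tones G–Bb–D–F).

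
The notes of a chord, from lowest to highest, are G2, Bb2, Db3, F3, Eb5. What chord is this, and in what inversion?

Eb dominant ninth, first inversion

The distinct note names are G, Bb, Db, F, Eb. Stacked in thirds they read Eb–G–Bb–Db–F, which is a dominant ninth chord on Eb.
The lowest note is G, the third of the chord, so this is first inversion.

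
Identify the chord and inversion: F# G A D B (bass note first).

G major ninth, third inversion

The pitch classes F#, G, A, D, B arrange in thirds as G–B–D–F#–A: a G major ninth chord.
With the seventh (F#) in the bass, the chord is in third inversion.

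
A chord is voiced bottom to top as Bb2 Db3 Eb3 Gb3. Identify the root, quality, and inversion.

Reducing to letter names: Bb, Db, Eb, Gb. These stack in thirds as Eb–Gb–Bb–Db — an Eb minor seventh chord.
With the fifth (Bb) in the bass, the chord is in second inversion (figured bass 4/3).

Eb minor seventh, second inversion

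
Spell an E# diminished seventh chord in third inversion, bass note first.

D, E#, G#, B

E# diminished seventh is E#–G#–B–D. Third inversion puts the seventh (D) in the bass, with the remaining tones above: D, E#, G#, B.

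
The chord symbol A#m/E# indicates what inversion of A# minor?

second inversion

A#m/E# means A# minor with E# in the bass. E# is the fifth of A# minor (A#–C#–E#), so this is second inversion.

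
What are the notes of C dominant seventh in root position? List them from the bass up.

Spelling C dominant seventh: C–E–G–Bb. In root position the root is bass, giving C, E, G, Bb from the bottom.

C, E, G, Bb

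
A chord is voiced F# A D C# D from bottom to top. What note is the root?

D

F#, A, D, C# are the tones of a D major seventh chord (D–F#–A–C#), making D the root.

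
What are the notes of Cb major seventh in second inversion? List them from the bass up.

Cb major seventh is Cb–Eb–Gb–Bb. Second inversion puts the fifth (Gb) in the bass, with the remaining tones above: Gb, Bb, Cb, Eb.

Gb, Bb, Cb, Eb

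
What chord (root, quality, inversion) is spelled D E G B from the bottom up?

E minor seventh, third inversion

Reducing to letter names: D, E, G, B. These stack in thirds as E–G–B–D — an E minor seventh chord.
D is the seventh of E minor seventh; seventh in the bass means third inversion (figured bass 4/2).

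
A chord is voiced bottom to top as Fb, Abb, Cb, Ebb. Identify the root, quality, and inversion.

Fb minor seventh, root position

The distinct note names are Fb, Abb, Cb, Ebb. Stacked in thirds they read Fb–Abb–Cb–Ebb, which is a minor seventh chord on Fb.
With the root (Fb) in the bass, the chord is in root position (figured bass 7).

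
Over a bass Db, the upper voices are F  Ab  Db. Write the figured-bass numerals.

5/3

The notes Db, F, Ab stack in thirds as Db–F–Ab — a Db major triad. The bass Db is the root, so this is root position: figured 5/3.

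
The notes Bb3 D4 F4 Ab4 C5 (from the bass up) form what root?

Bb

Reordering Bb, D, F, Ab, C into stacked thirds gives Bb–D–F–Ab–C; the bottom of that stack, Bb, is the root.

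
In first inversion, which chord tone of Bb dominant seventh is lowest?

D

In first inversion the third is lowest. For Bb dominant seventh (Bb–D–F–Ab) that is D.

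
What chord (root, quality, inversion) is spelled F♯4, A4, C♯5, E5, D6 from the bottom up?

The distinct note names are F#, A, C#, E, D. Stacked in thirds they read D–F#–A–C#–E, which is a major ninth chord on D.
The lowest note is F#, the third of the chord, so this is first inversion.

D major ninth, first inversion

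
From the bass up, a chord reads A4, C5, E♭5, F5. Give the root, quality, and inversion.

F dominant seventh, first inversion

Reducing to letter names: A, C, Eb, F. These stack in thirds as F–A–C–Eb — an F dominant seventh chord.
A is the third of F dominant seventh; third in the bass means first inversion (figured bass 6/5).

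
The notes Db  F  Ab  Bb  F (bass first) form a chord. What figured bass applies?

6/5

The notes Db, F, Ab, Bb stack in thirds as Bb–Db–F–Ab — a Bb minor seventh chord. The bass Db is the third, so this is first inversion: figured 6/5.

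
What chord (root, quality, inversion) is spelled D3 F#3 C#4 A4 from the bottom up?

The pitch classes D, F#, C#, A arrange in thirds as D–F#–A–C#: a D major seventh chord.
The lowest note is D, the root of the chord, so this is root position (figured bass 7).

D major seventh, root position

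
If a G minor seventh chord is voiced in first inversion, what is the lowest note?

G minor seventh is G–Bb–D–F. First inversion places the third in the bass: Bb.

Bb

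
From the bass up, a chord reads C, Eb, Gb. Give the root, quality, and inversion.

The distinct note names are C, Eb, Gb. Stacked in thirds they read C–Eb–Gb, which is a diminished triad on C.
C is the root of C diminished; root in the bass means root position (figured bass 5/3).

C diminished, root position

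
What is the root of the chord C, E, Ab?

Ab

The distinct letter names are C, E, Ab. Arranged as a stack of thirds they read Ab–C–E, so Ab is the root (an Ab augmented triad).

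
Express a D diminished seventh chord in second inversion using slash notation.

Ddim7/Ab

Second inversion of D diminished seventh has the fifth (Ab) in the bass. As a slash chord: Ddim7/Ab.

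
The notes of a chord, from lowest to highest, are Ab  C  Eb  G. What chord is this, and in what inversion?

Ab major seventh, root position

The distinct note names are Ab, C, Eb, G. Stacked in thirds they read Ab–C–Eb–G, which is a major seventh chord on Ab.
Ab is the root of Ab major seventh; root in the bass means root position (figured bass 7).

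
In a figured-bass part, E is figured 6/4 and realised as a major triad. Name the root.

The figures 6/4 mean the fifth of the chord is in the bass. If E is the fifth of a major triad, the root is A (chord tones A–C#–E).

A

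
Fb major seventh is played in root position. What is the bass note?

In root position the root is lowest. For Fb major seventh (Fb–Ab–Cb–Eb) that is Fb.

Fb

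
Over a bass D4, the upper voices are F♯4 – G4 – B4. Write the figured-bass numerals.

The notes D, F#, G, B stack in thirds as G–B–D–F# — a G major seventh chord. The bass D is the fifth, so this is second inversion: figured 4/3.

4/3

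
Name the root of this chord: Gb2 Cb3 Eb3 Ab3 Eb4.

Ab

The distinct letter names are Gb, Cb, Eb, Ab. Arranged as a stack of thirds they read Ab–Cb–Eb–Gb, so Ab is the root (an Ab minor seventh chord).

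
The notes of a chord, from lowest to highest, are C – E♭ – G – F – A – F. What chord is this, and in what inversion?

F dominant ninth, second inversion

The distinct note names are C, Eb, G, F, A. Stacked in thirds they read F–A–C–Eb–G, which is a dominant ninth chord on F.
C is the fifth of F dominant ninth; fifth in the bass means second inversion.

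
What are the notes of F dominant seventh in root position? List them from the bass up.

F, A, C, Eb

Spelling F dominant seventh: F–A–C–Eb. In root position the root is bass, giving F, A, C, Eb from the bottom.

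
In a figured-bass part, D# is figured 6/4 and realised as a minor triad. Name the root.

G#

The figures 6/4 mean the fifth of the chord is in the bass. If D# is the fifth of a minor triad, the root is G# (chord tones G#–B–D#).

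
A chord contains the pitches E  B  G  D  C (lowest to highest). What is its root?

The distinct letter names are E, B, G, D, C. Arranged as a stack of thirds they read C–E–G–B–D, so C is the root (a C major ninth chord).

C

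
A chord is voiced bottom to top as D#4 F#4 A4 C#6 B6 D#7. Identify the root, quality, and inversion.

B dominant ninth, first inversion

The distinct note names are D#, F#, A, C#, B. Stacked in thirds they read B–D#–F#–A–C#, which is a dominant ninth chord on B.
With the third (D#) in the bass, the chord is in first inversion.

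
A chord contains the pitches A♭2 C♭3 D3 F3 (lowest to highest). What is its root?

The distinct letter names are Ab, Cb, D, F. Arranged as a stack of thirds they read D–F–Ab–Cb, so D is the root (a D diminished seventh chord).

D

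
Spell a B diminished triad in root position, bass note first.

B, D, F

B diminished is B–D–F. Root position puts the root (B) in the bass, with the remaining tones above: B, D, F.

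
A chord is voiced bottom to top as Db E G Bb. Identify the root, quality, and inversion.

E diminished seventh, third inversion

The pitch classes Db, E, G, Bb arrange in thirds as E–G–Bb–Db: an E diminished seventh chord.
With the seventh (Db) in the bass, the chord is in third inversion (figured bass 4/2).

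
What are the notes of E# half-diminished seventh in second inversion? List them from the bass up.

E# half-diminished seventh is E#–G#–B–D#. Second inversion puts the fifth (B) in the bass, with the remaining tones above: B, D#, E#, G#.

B, D#, E#, G#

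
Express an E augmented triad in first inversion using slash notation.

Eaug/G#

First inversion of E augmented has the third (G#) in the bass. As a slash chord: Eaug/G#.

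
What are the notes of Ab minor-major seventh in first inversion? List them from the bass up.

Ab minor-major seventh is Ab–Cb–Eb–G. First inversion puts the third (Cb) in the bass, with the remaining tones above: Cb, Eb, G, Ab.

Cb, Eb, G, Ab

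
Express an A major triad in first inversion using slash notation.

First inversion of A major has the third (C#) in the bass. As a slash chord: AM/C#.

AM/C#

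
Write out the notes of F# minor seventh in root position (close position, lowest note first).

F#, A, C#, E

The chord tones are F#–A–C#–E. With the root (F#) lowest for root position: F#, A, C#, E.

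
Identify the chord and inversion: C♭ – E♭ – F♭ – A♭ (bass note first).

Fb major seventh, second inversion

The pitch classes Cb, Eb, Fb, Ab arrange in thirds as Fb–Ab–Cb–Eb: an Fb major seventh chord.
With the fifth (Cb) in the bass, the chord is in second inversion (figured bass 4/3).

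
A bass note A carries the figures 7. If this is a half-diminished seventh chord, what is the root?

The figures 7 mean the root of the chord is in the bass. If A is the root of a half-diminished seventh chord, the root is A (chord tones A–C–Eb–G).

A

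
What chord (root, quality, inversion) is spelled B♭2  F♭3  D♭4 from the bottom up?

Reducing to letter names: Bb, Fb, Db. These stack in thirds as Bb–Db–Fb — a Bb diminished triad.
The lowest note is Bb, the root of the chord, so this is root position (figured bass 5/3).

Bb diminished, root position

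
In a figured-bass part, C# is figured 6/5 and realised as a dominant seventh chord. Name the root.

The figures 6/5 mean the third of the chord is in the bass. If C# is the third of a dominant seventh chord, the root is A (chord tones A–C#–E–G).

A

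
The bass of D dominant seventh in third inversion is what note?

C

In third inversion the seventh is lowest. For D dominant seventh (D–F#–A–C) that is C.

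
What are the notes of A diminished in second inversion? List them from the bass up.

Spelling A diminished: A–C–Eb. In second inversion the fifth is bass, giving Eb, A, C from the bottom.

Eb, A, C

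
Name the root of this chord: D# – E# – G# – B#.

E#

Reordering D#, E#, G#, B# into stacked thirds gives E#–G#–B#–D#; the bottom of that stack, E#, is the root.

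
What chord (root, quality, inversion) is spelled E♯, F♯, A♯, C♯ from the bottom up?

F# major seventh, third inversion

The distinct note names are E#, F#, A#, C#. Stacked in thirds they read F#–A#–C#–E#, which is a major seventh chord on F#.
E# is the seventh of F# major seventh; seventh in the bass means third inversion (figured bass 4/2).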